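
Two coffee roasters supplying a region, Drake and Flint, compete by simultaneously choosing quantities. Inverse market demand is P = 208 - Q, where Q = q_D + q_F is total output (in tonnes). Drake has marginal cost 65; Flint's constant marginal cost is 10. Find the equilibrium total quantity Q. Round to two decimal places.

113.67

Drake's profit: π_D = (208 - Q)q_D - (65q_D). Setting ∂π_D/∂q_D = 0: 143 - 2q_D - (q_F) = 0.
Flint's first-order condition: 198 - 2q_F - (q_D) = 0.
So q_D = (143 - q_F)/2 and q_F = (198 - q_D)/2.
Solving the pair: q_D = 88/3, q_F = 253/3.
Total output Q = 88/3 + 253/3 = 341/3.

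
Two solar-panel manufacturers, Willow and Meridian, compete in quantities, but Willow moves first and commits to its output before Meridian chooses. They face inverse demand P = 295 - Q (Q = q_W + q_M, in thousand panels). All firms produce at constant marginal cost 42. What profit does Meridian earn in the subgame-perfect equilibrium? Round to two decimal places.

4000.56

Solve by backward induction. Given q_W, the follower Meridian maximises π_M = (295 - q_W - q_M)q_M - 42q_M.
∂π_M/∂q_M = 253 - q_W - 2q_M = 0 gives the reaction function q_M = (253 - q_W)/2.
The leader anticipates this reaction. Substituting into P = 295 - Q gives P = 337/2 - (1/2)q_W, so π_W = (337/2 - (1/2)q_W)q_W - 42q_W.
Leader FOC: 253/2 - q_W = 0, so q_W = 253/2.
Then q_M = (253 - 253/2)/2 = 253/4.
Price P = 295 - 759/4 = 421/4.
Meridian's profit: (421/4 - 42)·(253/4) = 4000.5625.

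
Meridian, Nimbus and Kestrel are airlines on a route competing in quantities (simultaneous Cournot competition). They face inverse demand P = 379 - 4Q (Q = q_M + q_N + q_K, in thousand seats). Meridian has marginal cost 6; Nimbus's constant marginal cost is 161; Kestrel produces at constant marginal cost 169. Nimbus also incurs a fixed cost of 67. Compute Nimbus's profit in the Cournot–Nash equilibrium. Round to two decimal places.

Meridian's profit: π_M = (379 - 4Q)q_M - (6q_M). Setting ∂π_M/∂q_M = 0: 373 - 8q_M - 4(q_N + q_K) = 0.
Nimbus's first-order condition: 218 - 8q_N - 4(q_M + q_K) = 0.
Kestrel's profit: π_K = (379 - 4Q)q_K - (169q_K). Setting ∂π_K/∂q_K = 0: 210 - 8q_K - 4(q_M + q_N) = 0.
Summing all 3 equations gives 801 − 16Q = 0, hence Q = 801/16.
Back-substituting: q_M = (373 − 801/4)/4 = 691/16, q_N = (218 − 801/4)/4 = 71/16, q_K = (210 − 801/4)/4 = 39/16.
Price P = 379 - 4·(801/16) = 715/4.
Nimbus's profit: (715/4 - 161)·(71/16) - 67 = 753/64.

11.77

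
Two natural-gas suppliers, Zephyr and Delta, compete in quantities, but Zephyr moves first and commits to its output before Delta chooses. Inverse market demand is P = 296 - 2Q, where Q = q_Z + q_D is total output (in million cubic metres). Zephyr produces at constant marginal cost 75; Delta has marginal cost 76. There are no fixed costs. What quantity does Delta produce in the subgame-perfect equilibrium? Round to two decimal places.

Solve by backward induction. Given q_Z, the follower Delta maximises π_D = (296 - 2q_Z - 2q_D)q_D - 76q_D.
Setting the follower's marginal profit to zero, 220 - 2q_Z - 4q_D = 0, i.e. q_D = (220 - 2q_Z)/4.
Zephyr substitutes q_D(q_Z) into its own profit: π_Z = q_Z(296 - 2q_Z - (220 - 2q_Z)/2) - 75q_Z = (186 - q_Z)q_Z - 75q_Z.
Maximising: ∂π_Z/∂q_Z = 111 - 2q_Z = 0, giving q_Z = 111/2.
Then q_D = (220 - 2·(111/2))/4 = 109/4.

27.25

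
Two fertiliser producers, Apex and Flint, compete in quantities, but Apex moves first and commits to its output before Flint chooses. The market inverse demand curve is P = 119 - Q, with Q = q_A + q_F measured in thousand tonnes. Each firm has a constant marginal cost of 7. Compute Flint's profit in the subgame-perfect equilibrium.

The follower Flint best-responds to any q_A: π_F = (119 - Q)q_F - 7q_F.
Setting the follower's marginal profit to zero, 112 - q_A - 2q_F = 0, i.e. q_F = (112 - q_A)/2.
Apex substitutes q_F(q_A) into its own profit: π_A = q_A(119 - q_A - (112 - q_A)/2) - 7q_A = (63 - (1/2)q_A)q_A - 7q_A.
Maximising: ∂π_A/∂q_A = 56 - q_A = 0, giving q_A = 56.
Then q_F = (112 - 56)/2 = 28.
Price P = 119 - 84 = 35.
Flint's profit: (35 - 7)·28 = 784.

784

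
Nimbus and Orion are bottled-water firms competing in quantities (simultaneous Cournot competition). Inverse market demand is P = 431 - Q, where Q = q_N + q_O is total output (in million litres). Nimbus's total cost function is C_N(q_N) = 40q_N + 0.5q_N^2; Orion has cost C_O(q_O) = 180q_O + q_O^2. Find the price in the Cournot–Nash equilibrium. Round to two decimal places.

278.73

Nimbus's profit: π_N = (431 - Q)q_N - (40q_N + (1/2)q_N²). Setting ∂π_N/∂q_N = 0: 391 - 3q_N - (q_O) = 0.
Orion's profit: π_O = (431 - Q)q_O - (180q_O + q_O²). Setting ∂π_O/∂q_O = 0: 251 - 4q_O - (q_N) = 0.
Rearranging gives the reaction functions q_N = (391 - q_O)/3 and q_O = (251 - q_N)/4.
Solving the pair: q_N = 1313/11, q_O = 362/11.
Total output Q = 1675/11, so price P = 431 - 1675/11 = 278.7273.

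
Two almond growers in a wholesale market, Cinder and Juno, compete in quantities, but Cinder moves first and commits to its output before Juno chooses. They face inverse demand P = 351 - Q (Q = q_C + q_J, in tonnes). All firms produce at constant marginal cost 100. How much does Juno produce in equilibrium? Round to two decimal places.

62.75

Solve by backward induction. Given q_C, the follower Juno maximises π_J = (351 - q_C - q_J)q_J - 100q_J.
Setting the follower's marginal profit to zero, 251 - q_C - 2q_J = 0, i.e. q_J = (251 - q_C)/2.
Cinder substitutes q_J(q_C) into its own profit: π_C = q_C(351 - q_C - (251 - q_C)/2) - 100q_C = (451/2 - (1/2)q_C)q_C - 100q_C.
Maximising: ∂π_C/∂q_C = 251/2 - q_C = 0, giving q_C = 251/2.
Then q_J = (251 - 251/2)/2 = 251/4.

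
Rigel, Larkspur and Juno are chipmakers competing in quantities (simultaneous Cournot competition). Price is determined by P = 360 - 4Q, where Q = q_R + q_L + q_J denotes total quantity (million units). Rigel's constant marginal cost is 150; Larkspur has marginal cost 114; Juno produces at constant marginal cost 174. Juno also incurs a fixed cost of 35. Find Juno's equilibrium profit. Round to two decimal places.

127.56

Rigel's profit: π_R = (360 - 4Q)q_R - (150q_R). Setting ∂π_R/∂q_R = 0: 210 - 8q_R - 4(q_L + q_J) = 0.
Larkspur's profit: π_L = (360 - 4Q)q_L - (114q_L). Setting ∂π_L/∂q_L = 0: 246 - 8q_L - 4(q_R + q_J) = 0.
Juno's profit: π_J = (360 - 4Q)q_J - (174q_J). Setting ∂π_J/∂q_J = 0: 186 - 8q_J - 4(q_R + q_L) = 0.
Adding the 3 conditions: 642 − 8Q − 8Q = 0, i.e. Q = 321/8.
Back-substituting: q_R = (210 − 321/2)/4 = 99/8, q_L = (246 − 321/2)/4 = 171/8, q_J = (186 − 321/2)/4 = 51/8.
Price P = 360 - 4·(321/8) = 399/2.
Juno's profit: (399/2 - 174)·(51/8) - 35 = 127.5625.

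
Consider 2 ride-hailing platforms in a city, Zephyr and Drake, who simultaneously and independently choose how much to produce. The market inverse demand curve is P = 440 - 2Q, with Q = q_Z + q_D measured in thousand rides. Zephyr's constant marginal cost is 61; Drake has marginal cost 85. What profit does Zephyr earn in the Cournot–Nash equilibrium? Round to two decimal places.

Zephyr's profit: π_Z = (440 - 2Q)q_Z - (61q_Z). Setting ∂π_Z/∂q_Z = 0: 379 - 4q_Z - 2(q_D) = 0.
Drake's first-order condition: 355 - 4q_D - 2(q_Z) = 0.
Rearranging gives the reaction functions q_Z = (379 - 2q_D)/4 and q_D = (355 - 2q_Z)/4.
Substituting one into the other gives q_Z = 403/6 and q_D = 331/6.
Price P = 440 - 2·(367/3) = 586/3.
Zephyr's profit: (586/3 - 61)·(403/6) = 9022.7222.

9022.72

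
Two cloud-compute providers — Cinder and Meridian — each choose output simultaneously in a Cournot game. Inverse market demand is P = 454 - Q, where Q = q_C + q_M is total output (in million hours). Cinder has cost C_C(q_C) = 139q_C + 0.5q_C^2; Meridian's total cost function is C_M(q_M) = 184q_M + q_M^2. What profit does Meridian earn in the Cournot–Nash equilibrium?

4050

Cinder's profit: π_C = (454 - Q)q_C - (139q_C + (1/2)q_C²). Setting ∂π_C/∂q_C = 0: 315 - 3q_C - (q_M) = 0.
Meridian's first-order condition: 270 - 4q_M - (q_C) = 0.
Rearranging gives the reaction functions q_C = (315 - q_M)/3 and q_M = (270 - q_C)/4.
Substituting one into the other gives q_C = 90 and q_M = 45.
Price P = 454 - 135 = 319.
Meridian's profit: 319·45 - 184·45 - 45² = 4050.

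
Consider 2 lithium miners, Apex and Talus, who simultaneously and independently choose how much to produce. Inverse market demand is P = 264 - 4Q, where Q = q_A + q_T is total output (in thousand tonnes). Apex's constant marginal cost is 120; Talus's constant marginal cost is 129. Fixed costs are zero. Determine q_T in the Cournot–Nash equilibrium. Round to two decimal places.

10.50

Apex's profit: π_A = (264 - 4Q)q_A - (120q_A). Setting ∂π_A/∂q_A = 0: 144 - 8q_A - 4(q_T) = 0.
Talus's first-order condition: 135 - 8q_T - 4(q_A) = 0.
So q_A = (144 - 4q_T)/8 and q_T = (135 - 4q_A)/8.
Substituting one into the other gives q_A = 51/4 and q_T = 21/2.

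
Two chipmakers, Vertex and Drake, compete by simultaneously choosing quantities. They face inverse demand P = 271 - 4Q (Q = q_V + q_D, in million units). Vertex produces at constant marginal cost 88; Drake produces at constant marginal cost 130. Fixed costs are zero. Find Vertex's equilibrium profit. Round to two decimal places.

1406.25

Vertex's profit: π_V = (271 - 4Q)q_V - (88q_V). Setting ∂π_V/∂q_V = 0: 183 - 8q_V - 4(q_D) = 0.
Drake's profit: π_D = (271 - 4Q)q_D - (130q_D). Setting ∂π_D/∂q_D = 0: 141 - 8q_D - 4(q_V) = 0.
Rearranging gives the reaction functions q_V = (183 - 4q_D)/8 and q_D = (141 - 4q_V)/8.
Solving the pair: q_V = 75/4, q_D = 33/4.
Price P = 271 - 4·27 = 163.
Vertex's profit: (163 - 88)·(75/4) = 1406.2500.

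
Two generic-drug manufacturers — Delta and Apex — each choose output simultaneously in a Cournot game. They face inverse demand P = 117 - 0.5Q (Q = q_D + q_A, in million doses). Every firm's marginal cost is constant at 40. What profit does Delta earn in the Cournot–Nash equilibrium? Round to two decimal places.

1317.56

A representative firm's profit is π_i = q_i(117 - 0.5Q) - 40q_i.
Setting ∂π_i/∂q_i = 0 with rivals' quantities fixed: 77 - q_i - (1/2)q_j = 0.
By symmetry each firm produces the same amount; substituting q_j = q_i yields q_i = 77/(3/2) = 154/3.
Price P = 117 - (1/2)·(308/3) = 197/3.
Delta's profit: (197/3 - 40)·(154/3) = 1317.5556.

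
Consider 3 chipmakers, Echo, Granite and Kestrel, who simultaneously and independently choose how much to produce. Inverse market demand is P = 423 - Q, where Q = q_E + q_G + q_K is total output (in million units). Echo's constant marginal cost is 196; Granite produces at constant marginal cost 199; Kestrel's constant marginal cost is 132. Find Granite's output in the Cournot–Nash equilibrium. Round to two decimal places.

38.50

Echo's profit: π_E = (423 - Q)q_E - (196q_E). Setting ∂π_E/∂q_E = 0: 227 - 2q_E - (q_G + q_K) = 0.
Granite's profit: π_G = (423 - Q)q_G - (199q_G). Setting ∂π_G/∂q_G = 0: 224 - 2q_G - (q_E + q_K) = 0.
Kestrel's profit: π_K = (423 - Q)q_K - (132q_K). Setting ∂π_K/∂q_K = 0: 291 - 2q_K - (q_E + q_G) = 0.
Adding the 3 first-order conditions: 742 − 4Q = 0, so Q = 371/2.
Back-substituting: q_E = (227 − 371/2) = 83/2, q_G = (224 − 371/2) = 77/2, q_K = (291 − 371/2) = 211/2.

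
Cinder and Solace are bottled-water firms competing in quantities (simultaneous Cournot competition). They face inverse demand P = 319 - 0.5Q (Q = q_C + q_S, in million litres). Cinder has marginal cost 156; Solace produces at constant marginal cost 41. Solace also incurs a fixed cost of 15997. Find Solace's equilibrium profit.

18325

Cinder's profit: π_C = (319 - 0.5Q)q_C - (156q_C). Setting ∂π_C/∂q_C = 0: 163 - q_C - (1/2)(q_S) = 0.
Solace's profit: π_S = (319 - 0.5Q)q_S - (41q_S). Setting ∂π_S/∂q_S = 0: 278 - q_S - (1/2)(q_C) = 0.
Best responses: q_C = (163 - (1/2)q_S), q_S = (278 - (1/2)q_C).
Solving the pair: q_C = 32, q_S = 262.
Price P = 319 - (1/2)·294 = 172.
Solace's profit: (172 - 41)·262 - 15997 = 18325.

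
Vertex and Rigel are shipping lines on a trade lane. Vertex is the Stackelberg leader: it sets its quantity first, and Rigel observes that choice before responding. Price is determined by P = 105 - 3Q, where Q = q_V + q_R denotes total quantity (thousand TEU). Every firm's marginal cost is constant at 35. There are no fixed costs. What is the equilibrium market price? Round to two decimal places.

52.50

Solve by backward induction. Given q_V, the follower Rigel maximises π_R = (105 - 3q_V - 3q_R)q_R - 35q_R.
∂π_R/∂q_R = 70 - 3q_V - 6q_R = 0 gives the reaction function q_R = (70 - 3q_V)/6.
The leader anticipates this reaction. Substituting into P = 105 - 3Q gives P = 70 - (3/2)q_V, so π_V = (70 - (3/2)q_V)q_V - 35q_V.
Leader FOC: 35 - 3q_V = 0, so q_V = 35/3.
Then q_R = (70 - 3·(35/3))/6 = 35/6.
Total output Q = 35/2, so price P = 105 - 3·(35/2) = 105/2.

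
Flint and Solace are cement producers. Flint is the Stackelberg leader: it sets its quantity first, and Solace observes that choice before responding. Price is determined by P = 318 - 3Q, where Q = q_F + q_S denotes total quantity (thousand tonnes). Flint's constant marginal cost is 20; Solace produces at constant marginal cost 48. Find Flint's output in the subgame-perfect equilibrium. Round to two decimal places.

54.33

Solve by backward induction. Given q_F, the follower Solace maximises π_S = (318 - 3q_F - 3q_S)q_S - 48q_S.
Follower FOC: 270 - 3q_F - 6q_S = 0, so q_S(q_F) = (270 - 3q_F)/6.
Flint substitutes q_S(q_F) into its own profit: π_F = q_F(318 - 3q_F - (270 - 3q_F)/2) - 20q_F = (183 - (3/2)q_F)q_F - 20q_F.
The leader's first-order condition 163 - 3q_F = 0 yields q_F = 163/3.
Then q_S = (270 - 3·(163/3))/6 = 107/6.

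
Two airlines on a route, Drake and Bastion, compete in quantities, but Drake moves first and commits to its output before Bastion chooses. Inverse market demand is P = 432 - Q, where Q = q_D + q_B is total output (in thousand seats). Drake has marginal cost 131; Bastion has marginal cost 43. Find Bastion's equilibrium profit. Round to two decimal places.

19951.56

Solve by backward induction. Given q_D, the follower Bastion maximises π_B = (432 - q_D - q_B)q_B - 43q_B.
∂π_B/∂q_B = 389 - q_D - 2q_B = 0 gives the reaction function q_B = (389 - q_D)/2.
The leader anticipates this reaction. Substituting into P = 432 - Q gives P = 475/2 - (1/2)q_D, so π_D = (475/2 - (1/2)q_D)q_D - 131q_D.
Maximising: ∂π_D/∂q_D = 213/2 - q_D = 0, giving q_D = 213/2.
Then q_B = (389 - 213/2)/2 = 565/4.
Price P = 432 - 991/4 = 737/4.
Bastion's profit: (737/4 - 43)·(565/4) = 19951.5625.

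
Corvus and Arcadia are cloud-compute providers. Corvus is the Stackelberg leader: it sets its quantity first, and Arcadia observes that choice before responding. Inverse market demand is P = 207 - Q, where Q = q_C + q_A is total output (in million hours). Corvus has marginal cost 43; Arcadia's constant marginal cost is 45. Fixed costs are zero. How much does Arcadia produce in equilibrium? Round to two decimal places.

Solve by backward induction. Given q_C, the follower Arcadia maximises π_A = (207 - q_C - q_A)q_A - 45q_A.
∂π_A/∂q_A = 162 - q_C - 2q_A = 0 gives the reaction function q_A = (162 - q_C)/2.
Corvus substitutes q_A(q_C) into its own profit: π_C = q_C(207 - q_C - (162 - q_C)/2) - 43q_C = (126 - (1/2)q_C)q_C - 43q_C.
The leader's first-order condition 83 - q_C = 0 yields q_C = 83.
Then q_A = (162 - 83)/2 = 79/2.

39.50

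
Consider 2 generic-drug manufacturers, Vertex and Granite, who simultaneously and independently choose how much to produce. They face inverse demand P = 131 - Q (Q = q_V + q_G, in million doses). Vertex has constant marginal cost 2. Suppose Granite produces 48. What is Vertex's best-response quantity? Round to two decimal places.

40.50

With the rival's output fixed at 48, Vertex's profit is π_V = (131 - 48 - q_V)q_V - (2q_V) = (83 - q_V)q_V - (2q_V).
∂π_V/∂q_V = 81 - 2q_V = 0, so q_V = 81/2.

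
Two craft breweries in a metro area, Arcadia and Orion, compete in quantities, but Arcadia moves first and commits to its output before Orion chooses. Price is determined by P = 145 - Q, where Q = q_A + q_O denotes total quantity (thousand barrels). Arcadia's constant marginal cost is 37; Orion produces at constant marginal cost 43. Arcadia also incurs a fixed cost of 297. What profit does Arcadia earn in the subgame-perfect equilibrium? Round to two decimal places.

1327.50

Solve by backward induction. Given q_A, the follower Orion maximises π_O = (145 - q_A - q_O)q_O - 43q_O.
∂π_O/∂q_O = 102 - q_A - 2q_O = 0 gives the reaction function q_O = (102 - q_A)/2.
Arcadia substitutes q_O(q_A) into its own profit: π_A = q_A(145 - q_A - (102 - q_A)/2) - 37q_A = (94 - (1/2)q_A)q_A - 37q_A.
Leader FOC: 57 - q_A = 0, so q_A = 57.
Then q_O = (102 - 57)/2 = 45/2.
Price P = 145 - 159/2 = 131/2.
Arcadia's profit: (131/2 - 37)·57 - 297 = 1327.5000.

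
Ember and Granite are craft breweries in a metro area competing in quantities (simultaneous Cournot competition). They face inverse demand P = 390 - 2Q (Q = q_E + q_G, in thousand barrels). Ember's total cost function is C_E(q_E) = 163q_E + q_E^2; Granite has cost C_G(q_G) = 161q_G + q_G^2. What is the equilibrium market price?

Ember's profit: π_E = (390 - 2Q)q_E - (163q_E + q_E²). Setting ∂π_E/∂q_E = 0: 227 - 6q_E - 2(q_G) = 0.
Granite's first-order condition: 229 - 6q_G - 2(q_E) = 0.
Best responses: q_E = (227 - 2q_G)/6, q_G = (229 - 2q_E)/6.
Substituting one into the other gives q_E = 113/4 and q_G = 115/4.
Total output Q = 57, so price P = 390 - 2·57 = 276.

276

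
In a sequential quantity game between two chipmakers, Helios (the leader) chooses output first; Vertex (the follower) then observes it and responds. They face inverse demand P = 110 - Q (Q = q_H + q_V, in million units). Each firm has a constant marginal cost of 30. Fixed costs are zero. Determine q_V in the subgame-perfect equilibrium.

The follower Vertex best-responds to any q_H: π_V = (110 - Q)q_V - 30q_V.
∂π_V/∂q_V = 80 - q_H - 2q_V = 0 gives the reaction function q_V = (80 - q_H)/2.
Helios substitutes q_V(q_H) into its own profit: π_H = q_H(110 - q_H - (80 - q_H)/2) - 30q_H = (70 - (1/2)q_H)q_H - 30q_H.
The leader's first-order condition 40 - q_H = 0 yields q_H = 40.
Then q_V = (80 - 40)/2 = 20.

20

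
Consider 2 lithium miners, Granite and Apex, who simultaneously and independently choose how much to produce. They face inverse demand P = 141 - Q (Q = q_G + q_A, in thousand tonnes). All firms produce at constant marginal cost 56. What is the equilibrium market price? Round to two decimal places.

A representative firm's profit is π_i = q_i(141 - Q) - 56q_i.
First-order condition (treating rivals' output as given): 85 - 2q_i - q_j = 0.
By symmetry each firm produces the same amount; substituting q_j = q_i yields q_i = 85/3.
Total output Q = 170/3, so price P = 141 - 170/3 = 253/3.

84.33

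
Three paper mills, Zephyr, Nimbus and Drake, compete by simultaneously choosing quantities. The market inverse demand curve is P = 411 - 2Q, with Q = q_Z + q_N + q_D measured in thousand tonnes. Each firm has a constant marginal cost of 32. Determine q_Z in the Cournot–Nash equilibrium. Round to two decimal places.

A representative firm's profit is π_i = q_i(411 - 2Q) - 32q_i.
Setting ∂π_i/∂q_i = 0 with rivals' quantities fixed: 379 - 4q_i - 2·Σ_{j≠i} q_j = 0.
By symmetry each firm produces the same amount; substituting Σ_{j≠i} q_j = 2q_i yields q_i = 379/8.

47.38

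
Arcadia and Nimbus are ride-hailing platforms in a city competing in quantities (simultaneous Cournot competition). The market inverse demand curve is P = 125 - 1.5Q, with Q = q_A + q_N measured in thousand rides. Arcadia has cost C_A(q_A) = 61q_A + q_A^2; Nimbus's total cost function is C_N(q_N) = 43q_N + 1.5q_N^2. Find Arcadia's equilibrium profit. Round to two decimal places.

Arcadia's profit: π_A = (125 - 1.5Q)q_A - (61q_A + q_A²). Setting ∂π_A/∂q_A = 0: 64 - 5q_A - (3/2)(q_N) = 0.
Nimbus's first-order condition: 82 - 6q_N - (3/2)(q_A) = 0.
So q_A = (64 - (3/2)q_N)/5 and q_N = (82 - (3/2)q_A)/6.
Substituting one into the other gives q_A = 348/37 and q_N = 1256/111.
Price P = 125 - (3/2)·20.7207 = 93.9189.
Arcadia's profit: 93.9189·(348/37) - 61·(348/37) - (348/37)² = 221.1541.

221.15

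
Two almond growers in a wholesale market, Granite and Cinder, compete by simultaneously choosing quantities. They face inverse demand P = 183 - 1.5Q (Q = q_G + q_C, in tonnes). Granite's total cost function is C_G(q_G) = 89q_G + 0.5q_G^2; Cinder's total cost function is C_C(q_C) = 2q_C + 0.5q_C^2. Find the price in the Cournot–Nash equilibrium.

108

Granite's profit: π_G = (183 - 1.5Q)q_G - (89q_G + (1/2)q_G²). Setting ∂π_G/∂q_G = 0: 94 - 4q_G - (3/2)(q_C) = 0.
Cinder's first-order condition: 181 - 4q_C - (3/2)(q_G) = 0.
Best responses: q_G = (94 - (3/2)q_C)/4, q_C = (181 - (3/2)q_G)/4.
Solving the pair: q_G = 38/5, q_C = 212/5.
Total output Q = 50, so price P = 183 - (3/2)·50 = 108.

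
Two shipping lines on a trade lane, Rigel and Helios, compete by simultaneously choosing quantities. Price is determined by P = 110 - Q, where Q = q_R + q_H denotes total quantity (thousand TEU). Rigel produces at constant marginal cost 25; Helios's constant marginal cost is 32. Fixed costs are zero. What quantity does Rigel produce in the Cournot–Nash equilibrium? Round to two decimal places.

Rigel's profit: π_R = (110 - Q)q_R - (25q_R). Setting ∂π_R/∂q_R = 0: 85 - 2q_R - (q_H) = 0.
Helios's profit: π_H = (110 - Q)q_H - (32q_H). Setting ∂π_H/∂q_H = 0: 78 - 2q_H - (q_R) = 0.
So q_R = (85 - q_H)/2 and q_H = (78 - q_R)/2.
Solving the pair: q_R = 92/3, q_H = 71/3.

30.67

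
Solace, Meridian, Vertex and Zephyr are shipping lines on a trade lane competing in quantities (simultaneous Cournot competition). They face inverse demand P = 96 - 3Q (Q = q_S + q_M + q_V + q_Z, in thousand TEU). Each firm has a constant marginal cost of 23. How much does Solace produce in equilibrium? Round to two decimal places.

4.87

Each firm earns π_i = (96 - 3Q)q_i - 23q_i.
First-order condition (treating rivals' output as given): 73 - 6q_i - 3·Σ_{j≠i} q_j = 0.
With identical firms every q_j equals q_i, so Σ_{j≠i} q_j = 3q_i and 73 = 15q_i, giving q_i = 73/15.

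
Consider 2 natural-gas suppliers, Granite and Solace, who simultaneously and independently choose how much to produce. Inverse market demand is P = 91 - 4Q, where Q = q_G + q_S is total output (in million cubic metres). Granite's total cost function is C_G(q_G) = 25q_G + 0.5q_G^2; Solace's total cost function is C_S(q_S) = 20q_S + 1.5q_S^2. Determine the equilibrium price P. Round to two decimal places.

Granite's profit: π_G = (91 - 4Q)q_G - (25q_G + (1/2)q_G²). Setting ∂π_G/∂q_G = 0: 66 - 9q_G - 4(q_S) = 0.
Solace's first-order condition: 71 - 11q_S - 4(q_G) = 0.
Best responses: q_G = (66 - 4q_S)/9, q_S = (71 - 4q_G)/11.
Substituting one into the other gives q_G = 442/83 and q_S = 375/83.
Total output Q = 817/83, so price P = 91 - 4·(817/83) = 51.6265.

51.63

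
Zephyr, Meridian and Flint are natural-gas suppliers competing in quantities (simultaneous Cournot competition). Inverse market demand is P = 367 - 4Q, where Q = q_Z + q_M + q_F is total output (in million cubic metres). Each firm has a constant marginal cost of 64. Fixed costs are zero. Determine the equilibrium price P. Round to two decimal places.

139.75

Each firm earns π_i = (367 - 4Q)q_i - 64q_i.
First-order condition (treating rivals' output as given): 303 - 8q_i - 4·Σ_{j≠i} q_j = 0.
With identical firms every q_j equals q_i, so Σ_{j≠i} q_j = 2q_i and 303 = 16q_i, giving q_i = 303/16.
Total output Q = 909/16, so price P = 367 - 4·(909/16) = 559/4.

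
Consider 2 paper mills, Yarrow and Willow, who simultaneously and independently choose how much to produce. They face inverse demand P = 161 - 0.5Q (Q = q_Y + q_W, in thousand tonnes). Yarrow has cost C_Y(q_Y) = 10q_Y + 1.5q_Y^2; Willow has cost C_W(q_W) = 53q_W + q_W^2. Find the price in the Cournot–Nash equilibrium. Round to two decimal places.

128.85

Yarrow's profit: π_Y = (161 - 0.5Q)q_Y - (10q_Y + (3/2)q_Y²). Setting ∂π_Y/∂q_Y = 0: 151 - 4q_Y - (1/2)(q_W) = 0.
Willow's first-order condition: 108 - 3q_W - (1/2)(q_Y) = 0.
Best responses: q_Y = (151 - (1/2)q_W)/4, q_W = (108 - (1/2)q_Y)/3.
Substituting one into the other gives q_Y = 1596/47 and q_W = 1426/47.
Total output Q = 64.2979, so price P = 161 - (1/2)·64.2979 = 128.8511.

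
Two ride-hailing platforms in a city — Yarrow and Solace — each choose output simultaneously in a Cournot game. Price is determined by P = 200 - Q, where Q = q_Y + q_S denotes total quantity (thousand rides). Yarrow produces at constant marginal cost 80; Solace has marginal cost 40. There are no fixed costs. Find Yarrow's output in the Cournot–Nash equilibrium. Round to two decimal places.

26.67

Yarrow's profit: π_Y = (200 - Q)q_Y - (80q_Y). Setting ∂π_Y/∂q_Y = 0: 120 - 2q_Y - (q_S) = 0.
Solace's profit: π_S = (200 - Q)q_S - (40q_S). Setting ∂π_S/∂q_S = 0: 160 - 2q_S - (q_Y) = 0.
Best responses: q_Y = (120 - q_S)/2, q_S = (160 - q_Y)/2.
Solving the pair: q_Y = 80/3, q_S = 200/3.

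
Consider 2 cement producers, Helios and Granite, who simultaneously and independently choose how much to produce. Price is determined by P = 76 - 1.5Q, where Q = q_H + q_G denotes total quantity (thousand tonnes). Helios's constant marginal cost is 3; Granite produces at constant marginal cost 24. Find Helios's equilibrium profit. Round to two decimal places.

Helios's profit: π_H = (76 - 1.5Q)q_H - (3q_H). Setting ∂π_H/∂q_H = 0: 73 - 3q_H - (3/2)(q_G) = 0.
Granite's first-order condition: 52 - 3q_G - (3/2)(q_H) = 0.
Best responses: q_H = (73 - (3/2)q_G)/3, q_G = (52 - (3/2)q_H)/3.
Solving the pair: q_H = 188/9, q_G = 62/9.
Price P = 76 - (3/2)·(250/9) = 103/3.
Helios's profit: (103/3 - 3)·(188/9) = 654.5185.

654.52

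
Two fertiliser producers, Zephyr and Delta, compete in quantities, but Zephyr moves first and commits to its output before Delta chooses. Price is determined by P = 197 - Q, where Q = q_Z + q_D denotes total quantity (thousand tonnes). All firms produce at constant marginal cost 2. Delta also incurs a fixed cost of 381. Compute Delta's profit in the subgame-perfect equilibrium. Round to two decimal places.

Solve by backward induction. Given q_Z, the follower Delta maximises π_D = (197 - q_Z - q_D)q_D - 2q_D.
Setting the follower's marginal profit to zero, 195 - q_Z - 2q_D = 0, i.e. q_D = (195 - q_Z)/2.
Zephyr substitutes q_D(q_Z) into its own profit: π_Z = q_Z(197 - q_Z - (195 - q_Z)/2) - 2q_Z = (199/2 - (1/2)q_Z)q_Z - 2q_Z.
The leader's first-order condition 195/2 - q_Z = 0 yields q_Z = 195/2.
Then q_D = (195 - 195/2)/2 = 195/4.
Price P = 197 - 585/4 = 203/4.
Delta's profit: (203/4 - 2)·(195/4) - 381 = 1995.5625.

1995.56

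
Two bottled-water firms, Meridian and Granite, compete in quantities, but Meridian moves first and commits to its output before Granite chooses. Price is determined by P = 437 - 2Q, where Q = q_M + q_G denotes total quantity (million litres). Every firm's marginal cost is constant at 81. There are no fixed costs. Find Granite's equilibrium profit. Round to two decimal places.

3960.50

Solve by backward induction. Given q_M, the follower Granite maximises π_G = (437 - 2q_M - 2q_G)q_G - 81q_G.
∂π_G/∂q_G = 356 - 2q_M - 4q_G = 0 gives the reaction function q_G = (356 - 2q_M)/4.
Meridian substitutes q_G(q_M) into its own profit: π_M = q_M(437 - 2q_M - (356 - 2q_M)/2) - 81q_M = (259 - q_M)q_M - 81q_M.
Maximising: ∂π_M/∂q_M = 178 - 2q_M = 0, giving q_M = 89.
Then q_G = (356 - 2·89)/4 = 89/2.
Price P = 437 - 2·(267/2) = 170.
Granite's profit: (170 - 81)·(89/2) = 3960.5000.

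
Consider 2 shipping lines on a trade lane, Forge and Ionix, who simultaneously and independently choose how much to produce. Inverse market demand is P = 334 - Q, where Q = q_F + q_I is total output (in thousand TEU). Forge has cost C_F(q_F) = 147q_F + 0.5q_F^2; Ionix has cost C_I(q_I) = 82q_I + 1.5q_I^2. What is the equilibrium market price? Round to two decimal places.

244.57

Forge's profit: π_F = (334 - Q)q_F - (147q_F + (1/2)q_F²). Setting ∂π_F/∂q_F = 0: 187 - 3q_F - (q_I) = 0.
Ionix's profit: π_I = (334 - Q)q_I - (82q_I + (3/2)q_I²). Setting ∂π_I/∂q_I = 0: 252 - 5q_I - (q_F) = 0.
So q_F = (187 - q_I)/3 and q_I = (252 - q_F)/5.
Substituting one into the other gives q_F = 683/14 and q_I = 569/14.
Total output Q = 626/7, so price P = 334 - 626/7 = 1712/7.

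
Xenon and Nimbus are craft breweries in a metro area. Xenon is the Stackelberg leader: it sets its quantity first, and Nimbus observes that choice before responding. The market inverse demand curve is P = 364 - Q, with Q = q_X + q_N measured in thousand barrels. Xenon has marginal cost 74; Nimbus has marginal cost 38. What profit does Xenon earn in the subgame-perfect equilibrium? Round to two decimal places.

8064.50

The follower Nimbus best-responds to any q_X: π_N = (364 - Q)q_N - 38q_N.
∂π_N/∂q_N = 326 - q_X - 2q_N = 0 gives the reaction function q_N = (326 - q_X)/2.
Xenon substitutes q_N(q_X) into its own profit: π_X = q_X(364 - q_X - (326 - q_X)/2) - 74q_X = (201 - (1/2)q_X)q_X - 74q_X.
Leader FOC: 127 - q_X = 0, so q_X = 127.
Then q_N = (326 - 127)/2 = 199/2.
Price P = 364 - 453/2 = 275/2.
Xenon's profit: (275/2 - 74)·127 = 8064.5000.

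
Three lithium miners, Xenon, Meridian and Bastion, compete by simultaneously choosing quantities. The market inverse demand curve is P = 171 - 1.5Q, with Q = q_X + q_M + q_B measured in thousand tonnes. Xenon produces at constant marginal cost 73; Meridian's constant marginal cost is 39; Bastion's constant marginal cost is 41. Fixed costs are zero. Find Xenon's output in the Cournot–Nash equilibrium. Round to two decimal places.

Xenon's profit: π_X = (171 - 1.5Q)q_X - (73q_X). Setting ∂π_X/∂q_X = 0: 98 - 3q_X - (3/2)(q_M + q_B) = 0.
Meridian's profit: π_M = (171 - 1.5Q)q_M - (39q_M). Setting ∂π_M/∂q_M = 0: 132 - 3q_M - (3/2)(q_X + q_B) = 0.
Bastion's first-order condition: 130 - 3q_B - (3/2)(q_X + q_M) = 0.
Adding the 3 conditions: 360 − 3Q − 3Q = 0, i.e. Q = 60.
Back-substituting: q_X = (98 − 90)/(3/2) = 16/3, q_M = (132 − 90)/(3/2) = 28, q_B = (130 − 90)/(3/2) = 80/3.

5.33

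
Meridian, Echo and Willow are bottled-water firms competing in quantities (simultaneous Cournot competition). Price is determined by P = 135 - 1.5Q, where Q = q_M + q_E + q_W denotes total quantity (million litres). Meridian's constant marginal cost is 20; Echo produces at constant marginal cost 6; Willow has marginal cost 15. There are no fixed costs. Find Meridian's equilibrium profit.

Meridian's profit: π_M = (135 - 1.5Q)q_M - (20q_M). Setting ∂π_M/∂q_M = 0: 115 - 3q_M - (3/2)(q_E + q_W) = 0.
Echo's first-order condition: 129 - 3q_E - (3/2)(q_M + q_W) = 0.
Willow's first-order condition: 120 - 3q_W - (3/2)(q_M + q_E) = 0.
Summing all 3 equations gives 364 − 6Q = 0, hence Q = 182/3.
Back-substituting: q_M = (115 − 91)/(3/2) = 16, q_E = (129 − 91)/(3/2) = 76/3, q_W = (120 − 91)/(3/2) = 58/3.
Price P = 135 - (3/2)·(182/3) = 44.
Meridian's profit: (44 - 20)·16 = 384.

384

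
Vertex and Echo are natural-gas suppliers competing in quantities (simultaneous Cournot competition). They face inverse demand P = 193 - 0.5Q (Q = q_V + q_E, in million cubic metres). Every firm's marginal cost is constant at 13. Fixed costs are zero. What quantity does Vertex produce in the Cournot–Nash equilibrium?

Each firm earns π_i = (193 - 0.5Q)q_i - 13q_i.
Setting ∂π_i/∂q_i = 0 with rivals' quantities fixed: 180 - q_i - (1/2)q_j = 0.
By symmetry each firm produces the same amount; substituting q_j = q_i yields q_i = 180/(3/2) = 120.

120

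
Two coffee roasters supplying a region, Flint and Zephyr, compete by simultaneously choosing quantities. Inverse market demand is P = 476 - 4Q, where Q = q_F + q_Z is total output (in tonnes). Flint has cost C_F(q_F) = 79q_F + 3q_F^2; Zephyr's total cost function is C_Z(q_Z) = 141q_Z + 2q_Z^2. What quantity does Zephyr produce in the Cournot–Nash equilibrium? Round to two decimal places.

20.41

Flint's profit: π_F = (476 - 4Q)q_F - (79q_F + 3q_F²). Setting ∂π_F/∂q_F = 0: 397 - 14q_F - 4(q_Z) = 0.
Zephyr's profit: π_Z = (476 - 4Q)q_Z - (141q_Z + 2q_Z²). Setting ∂π_Z/∂q_Z = 0: 335 - 12q_Z - 4(q_F) = 0.
So q_F = (397 - 4q_Z)/14 and q_Z = (335 - 4q_F)/12.
Solving the pair: q_F = 428/19, q_Z = 1551/76.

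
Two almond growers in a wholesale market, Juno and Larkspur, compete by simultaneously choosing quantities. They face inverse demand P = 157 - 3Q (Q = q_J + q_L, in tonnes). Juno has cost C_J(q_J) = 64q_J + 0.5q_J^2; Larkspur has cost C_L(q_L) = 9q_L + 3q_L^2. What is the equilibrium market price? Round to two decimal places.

99.84

Juno's profit: π_J = (157 - 3Q)q_J - (64q_J + (1/2)q_J²). Setting ∂π_J/∂q_J = 0: 93 - 7q_J - 3(q_L) = 0.
Larkspur's profit: π_L = (157 - 3Q)q_L - (9q_L + 3q_L²). Setting ∂π_L/∂q_L = 0: 148 - 12q_L - 3(q_J) = 0.
Rearranging gives the reaction functions q_J = (93 - 3q_L)/7 and q_L = (148 - 3q_J)/12.
Substituting one into the other gives q_J = 224/25 and q_L = 757/75.
Total output Q = 1429/75, so price P = 157 - 3·(1429/75) = 99.8400.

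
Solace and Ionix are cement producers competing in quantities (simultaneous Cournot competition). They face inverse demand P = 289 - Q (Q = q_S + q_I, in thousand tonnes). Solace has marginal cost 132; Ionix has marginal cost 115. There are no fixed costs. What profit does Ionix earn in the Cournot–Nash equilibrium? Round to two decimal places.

4053.44

Solace's profit: π_S = (289 - Q)q_S - (132q_S). Setting ∂π_S/∂q_S = 0: 157 - 2q_S - (q_I) = 0.
Ionix's profit: π_I = (289 - Q)q_I - (115q_I). Setting ∂π_I/∂q_I = 0: 174 - 2q_I - (q_S) = 0.
So q_S = (157 - q_I)/2 and q_I = (174 - q_S)/2.
Solving the pair: q_S = 140/3, q_I = 191/3.
Price P = 289 - 331/3 = 536/3.
Ionix's profit: (536/3 - 115)·(191/3) = 4053.4444.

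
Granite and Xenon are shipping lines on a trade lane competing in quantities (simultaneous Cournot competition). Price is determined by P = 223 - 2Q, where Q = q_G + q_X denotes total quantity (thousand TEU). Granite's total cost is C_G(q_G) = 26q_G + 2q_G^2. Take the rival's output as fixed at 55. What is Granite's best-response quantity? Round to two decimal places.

10.88

With the rival's output fixed at 55, Granite's profit is π_G = (223 - 2·55 - 2q_G)q_G - (26q_G + 2q_G²) = (113 - 2q_G)q_G - (26q_G + 2q_G²).
∂π_G/∂q_G = 87 - 8q_G = 0, so q_G = 87/8.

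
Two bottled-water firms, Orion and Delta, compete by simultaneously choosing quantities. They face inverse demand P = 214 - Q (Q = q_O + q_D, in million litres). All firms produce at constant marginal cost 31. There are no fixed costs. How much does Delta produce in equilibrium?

Each firm earns π_i = (214 - Q)q_i - 31q_i.
Setting ∂π_i/∂q_i = 0 with rivals' quantities fixed: 183 - 2q_i - q_j = 0.
With identical firms every q_j equals q_i, so q_j = q_i and 183 = 3q_i, giving q_i = 61.

61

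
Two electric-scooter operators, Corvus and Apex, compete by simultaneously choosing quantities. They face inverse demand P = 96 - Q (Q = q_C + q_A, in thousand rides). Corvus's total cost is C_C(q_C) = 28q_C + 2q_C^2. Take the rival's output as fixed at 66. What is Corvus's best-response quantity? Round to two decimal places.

With the rival's output fixed at 66, Corvus's profit is π_C = (96 - 66 - q_C)q_C - (28q_C + 2q_C²) = (30 - q_C)q_C - (28q_C + 2q_C²).
∂π_C/∂q_C = 2 - 6q_C = 0, so q_C = 1/3.

0.33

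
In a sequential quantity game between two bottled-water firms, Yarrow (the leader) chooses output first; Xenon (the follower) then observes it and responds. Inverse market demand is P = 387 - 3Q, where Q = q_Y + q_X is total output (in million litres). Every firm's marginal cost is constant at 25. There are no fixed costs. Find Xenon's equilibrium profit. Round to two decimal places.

2730.08

The follower Xenon best-responds to any q_Y: π_X = (387 - 3Q)q_X - 25q_X.
∂π_X/∂q_X = 362 - 3q_Y - 6q_X = 0 gives the reaction function q_X = (362 - 3q_Y)/6.
The leader anticipates this reaction. Substituting into P = 387 - 3Q gives P = 206 - (3/2)q_Y, so π_Y = (206 - (3/2)q_Y)q_Y - 25q_Y.
The leader's first-order condition 181 - 3q_Y = 0 yields q_Y = 181/3.
Then q_X = (362 - 3·(181/3))/6 = 181/6.
Price P = 387 - 3·(181/2) = 231/2.
Xenon's profit: (231/2 - 25)·(181/6) = 2730.0833.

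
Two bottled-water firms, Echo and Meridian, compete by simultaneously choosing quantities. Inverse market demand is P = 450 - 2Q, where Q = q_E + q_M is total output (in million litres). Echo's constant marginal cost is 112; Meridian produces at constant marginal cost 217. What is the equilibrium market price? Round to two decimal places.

259.67

Echo's profit: π_E = (450 - 2Q)q_E - (112q_E). Setting ∂π_E/∂q_E = 0: 338 - 4q_E - 2(q_M) = 0.
Meridian's first-order condition: 233 - 4q_M - 2(q_E) = 0.
Best responses: q_E = (338 - 2q_M)/4, q_M = (233 - 2q_E)/4.
Substituting one into the other gives q_E = 443/6 and q_M = 64/3.
Total output Q = 571/6, so price P = 450 - 2·(571/6) = 779/3.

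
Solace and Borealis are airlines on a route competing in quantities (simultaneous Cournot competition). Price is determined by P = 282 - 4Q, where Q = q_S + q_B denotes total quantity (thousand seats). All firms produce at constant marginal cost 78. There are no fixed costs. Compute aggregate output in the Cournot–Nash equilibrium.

34

A representative firm's profit is π_i = q_i(282 - 4Q) - 78q_i.
Setting ∂π_i/∂q_i = 0 with rivals' quantities fixed: 204 - 8q_i - 4q_j = 0.
By symmetry each firm produces the same amount; substituting q_j = q_i yields q_i = 204/12 = 17.
Total output Q = 17 + 17 = 34.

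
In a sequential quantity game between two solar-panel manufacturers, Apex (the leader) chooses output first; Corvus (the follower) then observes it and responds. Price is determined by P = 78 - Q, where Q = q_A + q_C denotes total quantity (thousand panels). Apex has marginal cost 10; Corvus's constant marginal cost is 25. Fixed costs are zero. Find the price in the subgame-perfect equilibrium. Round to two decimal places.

The follower Corvus best-responds to any q_A: π_C = (78 - Q)q_C - 25q_C.
∂π_C/∂q_C = 53 - q_A - 2q_C = 0 gives the reaction function q_C = (53 - q_A)/2.
The leader anticipates this reaction. Substituting into P = 78 - Q gives P = 103/2 - (1/2)q_A, so π_A = (103/2 - (1/2)q_A)q_A - 10q_A.
Leader FOC: 83/2 - q_A = 0, so q_A = 83/2.
Then q_C = (53 - 83/2)/2 = 23/4.
Total output Q = 189/4, so price P = 78 - 189/4 = 123/4.

30.75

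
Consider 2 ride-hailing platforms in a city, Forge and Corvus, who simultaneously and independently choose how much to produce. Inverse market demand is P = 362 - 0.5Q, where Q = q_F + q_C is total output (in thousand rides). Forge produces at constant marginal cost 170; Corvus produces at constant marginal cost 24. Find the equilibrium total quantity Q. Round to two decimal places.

Forge's profit: π_F = (362 - 0.5Q)q_F - (170q_F). Setting ∂π_F/∂q_F = 0: 192 - q_F - (1/2)(q_C) = 0.
Corvus's first-order condition: 338 - q_C - (1/2)(q_F) = 0.
So q_F = (192 - (1/2)q_C) and q_C = (338 - (1/2)q_F).
Substituting one into the other gives q_F = 92/3 and q_C = 968/3.
Total output Q = 92/3 + 968/3 = 1060/3.

353.33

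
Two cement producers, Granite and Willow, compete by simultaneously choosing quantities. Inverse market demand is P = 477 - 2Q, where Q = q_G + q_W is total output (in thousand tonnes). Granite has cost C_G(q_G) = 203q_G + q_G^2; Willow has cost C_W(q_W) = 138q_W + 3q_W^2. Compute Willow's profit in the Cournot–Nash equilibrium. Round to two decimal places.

Granite's profit: π_G = (477 - 2Q)q_G - (203q_G + q_G²). Setting ∂π_G/∂q_G = 0: 274 - 6q_G - 2(q_W) = 0.
Willow's first-order condition: 339 - 10q_W - 2(q_G) = 0.
So q_G = (274 - 2q_W)/6 and q_W = (339 - 2q_G)/10.
Substituting one into the other gives q_G = 1031/28 and q_W = 743/28.
Price P = 477 - 2·(887/14) = 350.2857.
Willow's profit: 350.2857·(743/28) - 138·(743/28) - 3(743/28)² = 3520.7207.

3520.72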